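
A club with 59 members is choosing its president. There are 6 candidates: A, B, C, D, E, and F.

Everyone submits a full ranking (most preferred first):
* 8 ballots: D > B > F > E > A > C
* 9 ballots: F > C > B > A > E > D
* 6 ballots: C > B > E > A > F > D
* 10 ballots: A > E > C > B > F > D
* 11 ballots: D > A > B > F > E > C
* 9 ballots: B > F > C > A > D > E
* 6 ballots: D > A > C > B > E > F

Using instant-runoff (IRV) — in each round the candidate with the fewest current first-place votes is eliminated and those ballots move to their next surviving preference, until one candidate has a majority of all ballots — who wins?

B

Round 1: A 10, B 9, C 6, D 25, E 0, F 9. E eliminated.
Round 2: A 10, B 9, C 6, D 25, F 9. C eliminated.
Round 3: A 10, B 15, D 25, F 9. F eliminated.
Round 4: A 10, B 24, D 25. A eliminated.
Round 5: B 34, D 25. B has a majority (≥30).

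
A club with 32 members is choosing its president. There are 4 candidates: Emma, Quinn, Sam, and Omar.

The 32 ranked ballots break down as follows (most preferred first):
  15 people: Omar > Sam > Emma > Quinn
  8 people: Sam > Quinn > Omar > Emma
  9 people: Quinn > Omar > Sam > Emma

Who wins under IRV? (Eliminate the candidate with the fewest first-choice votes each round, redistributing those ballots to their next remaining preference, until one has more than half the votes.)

Round 1: Emma 0, Quinn 9, Sam 8, Omar 15. Emma eliminated.
Round 2: Quinn 9, Sam 8, Omar 15. Sam eliminated.
Round 3: Quinn 17, Omar 15. Quinn has a majority (≥17).

Quinn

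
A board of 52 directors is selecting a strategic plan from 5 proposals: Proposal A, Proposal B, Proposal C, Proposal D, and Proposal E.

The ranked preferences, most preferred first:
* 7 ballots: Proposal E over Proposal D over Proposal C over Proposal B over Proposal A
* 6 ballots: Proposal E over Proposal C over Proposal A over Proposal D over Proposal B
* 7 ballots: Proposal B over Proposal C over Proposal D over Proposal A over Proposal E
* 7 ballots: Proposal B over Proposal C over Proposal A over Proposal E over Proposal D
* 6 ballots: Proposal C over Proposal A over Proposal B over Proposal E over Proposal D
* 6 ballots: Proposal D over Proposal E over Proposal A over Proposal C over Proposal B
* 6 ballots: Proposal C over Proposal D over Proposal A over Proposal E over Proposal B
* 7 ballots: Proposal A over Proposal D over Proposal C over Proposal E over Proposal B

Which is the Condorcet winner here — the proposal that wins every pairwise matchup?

Proposal C vs Proposal A: 39–13
Proposal C vs Proposal B: 38–14
Proposal C vs Proposal D: 32–20
Proposal C vs Proposal E: 33–19
Proposal C beats every other proposal.

Proposal C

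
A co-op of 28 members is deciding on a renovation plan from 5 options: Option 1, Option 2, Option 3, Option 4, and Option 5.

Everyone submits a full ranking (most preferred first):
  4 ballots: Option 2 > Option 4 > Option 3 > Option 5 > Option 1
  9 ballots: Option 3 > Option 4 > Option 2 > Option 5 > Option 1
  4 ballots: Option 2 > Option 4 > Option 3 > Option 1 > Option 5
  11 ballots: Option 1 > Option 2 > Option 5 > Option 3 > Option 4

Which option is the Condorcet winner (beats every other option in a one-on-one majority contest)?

Option 2 vs Option 1: 17–11
Option 2 vs Option 3: 19–9
Option 2 vs Option 4: 19–9
Option 2 vs Option 5: 28–0
Option 2 beats every other option.

Option 2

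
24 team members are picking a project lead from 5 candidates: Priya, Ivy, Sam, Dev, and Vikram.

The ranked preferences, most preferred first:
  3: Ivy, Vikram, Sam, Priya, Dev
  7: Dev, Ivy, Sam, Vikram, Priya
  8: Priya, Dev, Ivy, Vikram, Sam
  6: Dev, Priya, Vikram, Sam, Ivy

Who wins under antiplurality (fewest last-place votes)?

Last-place votes: Priya 7, Ivy 6, Sam 8, Dev 3, Vikram 0.

Vikram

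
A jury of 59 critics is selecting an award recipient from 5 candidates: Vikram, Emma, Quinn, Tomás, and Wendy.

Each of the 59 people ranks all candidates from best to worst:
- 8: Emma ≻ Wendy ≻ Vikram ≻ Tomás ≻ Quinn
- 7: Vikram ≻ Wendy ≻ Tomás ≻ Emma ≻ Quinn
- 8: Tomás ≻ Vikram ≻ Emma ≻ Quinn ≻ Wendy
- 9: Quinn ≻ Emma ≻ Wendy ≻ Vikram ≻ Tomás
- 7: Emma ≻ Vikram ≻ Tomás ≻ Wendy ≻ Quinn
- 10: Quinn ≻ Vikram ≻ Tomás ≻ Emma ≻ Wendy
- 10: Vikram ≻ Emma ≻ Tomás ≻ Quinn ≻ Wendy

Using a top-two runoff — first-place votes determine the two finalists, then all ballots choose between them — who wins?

Round 1 first-place votes: Vikram 17, Emma 15, Quinn 19, Tomás 8, Wendy 0. Quinn and Vikram advance.
Runoff: Quinn is ranked above Vikram on 19 ballots, Vikram above Quinn on 40.

Vikram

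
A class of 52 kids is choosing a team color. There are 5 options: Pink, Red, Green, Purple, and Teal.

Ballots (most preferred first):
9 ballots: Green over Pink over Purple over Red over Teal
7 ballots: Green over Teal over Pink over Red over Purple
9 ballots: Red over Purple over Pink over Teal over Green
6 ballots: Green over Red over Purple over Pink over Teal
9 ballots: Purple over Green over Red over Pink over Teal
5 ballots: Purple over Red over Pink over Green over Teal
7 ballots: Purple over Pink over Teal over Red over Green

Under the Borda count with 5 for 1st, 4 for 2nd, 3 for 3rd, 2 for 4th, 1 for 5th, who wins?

Pink: 9×4 + 7×3 + 9×3 + 6×2 + 9×2 + 5×3 + 7×4 = 157
Red: 9×2 + 7×2 + 9×5 + 6×4 + 9×3 + 5×4 + 7×2 = 162
Green: 9×5 + 7×5 + 9×1 + 6×5 + 9×4 + 5×2 + 7×1 = 172
Purple: 9×3 + 7×1 + 9×4 + 6×3 + 9×5 + 5×5 + 7×5 = 193
Teal: 9×1 + 7×4 + 9×2 + 6×1 + 9×1 + 5×1 + 7×3 = 96

Purple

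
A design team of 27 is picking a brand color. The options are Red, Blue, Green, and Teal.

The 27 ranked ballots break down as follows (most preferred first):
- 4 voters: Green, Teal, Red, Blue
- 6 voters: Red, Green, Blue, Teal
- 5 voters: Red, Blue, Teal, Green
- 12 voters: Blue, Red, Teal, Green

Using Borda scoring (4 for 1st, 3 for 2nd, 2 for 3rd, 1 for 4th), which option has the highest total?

Red

Red: 4×2 + 6×4 + 5×4 + 12×3 = 88
Blue: 4×1 + 6×2 + 5×3 + 12×4 = 79
Green: 4×4 + 6×3 + 5×1 + 12×1 = 51
Teal: 4×3 + 6×1 + 5×2 + 12×2 = 52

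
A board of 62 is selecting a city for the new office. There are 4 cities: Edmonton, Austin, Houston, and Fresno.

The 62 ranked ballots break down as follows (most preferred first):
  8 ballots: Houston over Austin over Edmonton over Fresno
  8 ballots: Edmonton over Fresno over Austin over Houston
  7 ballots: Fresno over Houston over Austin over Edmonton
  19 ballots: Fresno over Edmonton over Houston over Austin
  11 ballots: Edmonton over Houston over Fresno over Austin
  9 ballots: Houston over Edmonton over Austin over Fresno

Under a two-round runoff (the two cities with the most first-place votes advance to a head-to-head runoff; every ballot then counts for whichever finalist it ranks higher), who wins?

Edmonton

Round 1 first-place votes: Edmonton 19, Austin 0, Houston 17, Fresno 26. Fresno and Edmonton advance.
Runoff: Fresno is ranked above Edmonton on 26 ballots, Edmonton above Fresno on 36.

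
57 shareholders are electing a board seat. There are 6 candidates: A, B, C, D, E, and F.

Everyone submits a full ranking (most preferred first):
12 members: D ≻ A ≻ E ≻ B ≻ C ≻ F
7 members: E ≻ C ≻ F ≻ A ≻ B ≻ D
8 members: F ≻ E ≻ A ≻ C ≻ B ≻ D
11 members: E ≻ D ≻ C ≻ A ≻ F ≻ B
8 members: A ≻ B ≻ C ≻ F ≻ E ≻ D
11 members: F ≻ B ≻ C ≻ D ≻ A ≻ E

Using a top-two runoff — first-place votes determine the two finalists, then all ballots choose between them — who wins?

Round 1 first-place votes: A 8, B 0, C 0, D 12, E 18, F 19. F and E advance.
Runoff: F is ranked above E on 27 ballots, E above F on 30.

E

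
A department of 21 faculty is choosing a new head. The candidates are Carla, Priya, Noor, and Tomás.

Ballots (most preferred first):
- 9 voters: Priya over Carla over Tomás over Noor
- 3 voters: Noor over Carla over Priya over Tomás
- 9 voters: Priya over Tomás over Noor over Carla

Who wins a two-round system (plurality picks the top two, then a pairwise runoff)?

Round 1 first-place votes: Carla 0, Priya 18, Noor 3, Tomás 0. Priya and Noor advance.
Runoff: Priya is ranked above Noor on 18 ballots, Noor above Priya on 3.

Priya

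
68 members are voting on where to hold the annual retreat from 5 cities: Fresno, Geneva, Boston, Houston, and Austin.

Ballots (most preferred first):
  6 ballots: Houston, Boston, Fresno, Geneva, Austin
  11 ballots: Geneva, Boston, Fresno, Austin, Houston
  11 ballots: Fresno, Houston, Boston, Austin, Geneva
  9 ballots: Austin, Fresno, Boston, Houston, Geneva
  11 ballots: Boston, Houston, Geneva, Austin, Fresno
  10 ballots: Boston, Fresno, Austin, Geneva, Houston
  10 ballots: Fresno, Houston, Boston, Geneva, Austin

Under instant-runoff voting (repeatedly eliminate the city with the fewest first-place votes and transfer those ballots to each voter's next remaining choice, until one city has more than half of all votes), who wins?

Round 1: Fresno 21, Geneva 11, Boston 21, Houston 6, Austin 9. Houston eliminated.
Round 2: Fresno 21, Geneva 11, Boston 27, Austin 9. Austin eliminated.
Round 3: Fresno 30, Geneva 11, Boston 27. Geneva eliminated.
Round 4: Fresno 30, Boston 38. Boston has a majority (≥35).

Boston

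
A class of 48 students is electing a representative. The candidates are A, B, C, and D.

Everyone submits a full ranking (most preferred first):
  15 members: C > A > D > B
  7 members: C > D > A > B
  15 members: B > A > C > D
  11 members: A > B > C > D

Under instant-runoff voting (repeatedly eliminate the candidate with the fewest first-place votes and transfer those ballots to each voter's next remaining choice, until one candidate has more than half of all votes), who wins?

Round 1: A 11, B 15, C 22, D 0. D eliminated.
Round 2: A 11, B 15, C 22. A eliminated.
Round 3: B 26, C 22. B has a majority (≥25).

B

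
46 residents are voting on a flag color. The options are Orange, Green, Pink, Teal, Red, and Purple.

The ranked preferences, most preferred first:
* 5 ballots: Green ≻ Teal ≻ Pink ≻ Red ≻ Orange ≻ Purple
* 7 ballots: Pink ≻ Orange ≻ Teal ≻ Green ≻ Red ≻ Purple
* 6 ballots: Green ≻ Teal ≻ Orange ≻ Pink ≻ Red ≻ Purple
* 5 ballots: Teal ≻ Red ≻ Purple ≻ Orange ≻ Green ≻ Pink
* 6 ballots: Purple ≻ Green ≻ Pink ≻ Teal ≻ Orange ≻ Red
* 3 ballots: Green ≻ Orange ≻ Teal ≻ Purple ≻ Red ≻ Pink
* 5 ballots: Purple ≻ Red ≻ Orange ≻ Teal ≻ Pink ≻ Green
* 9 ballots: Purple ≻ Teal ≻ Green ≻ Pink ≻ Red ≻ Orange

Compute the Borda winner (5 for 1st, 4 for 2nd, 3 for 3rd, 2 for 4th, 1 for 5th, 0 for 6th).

Teal

Orange: 5×1 + 7×4 + 6×3 + 5×2 + 6×1 + 3×4 + 5×3 + 9×0 = 94
Green: 5×5 + 7×2 + 6×5 + 5×1 + 6×4 + 3×5 + 5×0 + 9×3 = 140
Pink: 5×3 + 7×5 + 6×2 + 5×0 + 6×3 + 3×0 + 5×1 + 9×2 = 103
Teal: 5×4 + 7×3 + 6×4 + 5×5 + 6×2 + 3×3 + 5×2 + 9×4 = 157
Red: 5×2 + 7×1 + 6×1 + 5×4 + 6×0 + 3×1 + 5×4 + 9×1 = 75
Purple: 5×0 + 7×0 + 6×0 + 5×3 + 6×5 + 3×2 + 5×5 + 9×5 = 121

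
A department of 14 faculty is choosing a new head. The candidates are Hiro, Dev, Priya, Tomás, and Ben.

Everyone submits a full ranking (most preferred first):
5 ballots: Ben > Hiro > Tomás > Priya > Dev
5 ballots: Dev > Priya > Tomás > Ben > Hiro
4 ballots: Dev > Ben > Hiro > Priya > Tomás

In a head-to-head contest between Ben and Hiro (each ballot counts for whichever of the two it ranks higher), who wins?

Ben is ranked above Hiro on 14 ballots; Hiro above Ben on 0.

Ben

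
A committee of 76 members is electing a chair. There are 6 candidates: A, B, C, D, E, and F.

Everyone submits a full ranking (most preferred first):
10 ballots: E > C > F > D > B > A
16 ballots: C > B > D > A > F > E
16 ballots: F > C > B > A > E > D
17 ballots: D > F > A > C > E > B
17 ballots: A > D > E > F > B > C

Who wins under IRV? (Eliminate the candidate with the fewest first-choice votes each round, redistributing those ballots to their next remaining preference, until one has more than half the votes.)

C

Round 1: A 17, B 0, C 16, D 17, E 10, F 16. B eliminated.
Round 2: A 17, C 16, D 17, E 10, F 16. E eliminated.
Round 3: A 17, C 26, D 17, F 16. F eliminated.
Round 4: A 17, C 42, D 17. C has a majority (≥39).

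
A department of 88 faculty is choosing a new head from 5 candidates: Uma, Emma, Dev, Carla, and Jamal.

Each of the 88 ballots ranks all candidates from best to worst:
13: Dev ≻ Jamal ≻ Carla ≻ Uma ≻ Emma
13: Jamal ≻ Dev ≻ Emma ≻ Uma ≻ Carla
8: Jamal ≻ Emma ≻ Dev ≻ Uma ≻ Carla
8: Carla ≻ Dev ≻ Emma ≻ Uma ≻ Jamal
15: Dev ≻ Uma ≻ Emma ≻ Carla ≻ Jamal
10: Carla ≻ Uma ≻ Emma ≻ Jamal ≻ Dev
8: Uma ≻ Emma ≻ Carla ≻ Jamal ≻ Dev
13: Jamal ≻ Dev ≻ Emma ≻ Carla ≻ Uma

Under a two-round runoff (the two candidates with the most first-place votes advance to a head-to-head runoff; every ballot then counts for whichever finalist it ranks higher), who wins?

Round 1 first-place votes: Uma 8, Emma 0, Dev 28, Carla 18, Jamal 34. Jamal and Dev advance.
Runoff: Jamal is ranked above Dev on 52 ballots, Dev above Jamal on 36.

Jamal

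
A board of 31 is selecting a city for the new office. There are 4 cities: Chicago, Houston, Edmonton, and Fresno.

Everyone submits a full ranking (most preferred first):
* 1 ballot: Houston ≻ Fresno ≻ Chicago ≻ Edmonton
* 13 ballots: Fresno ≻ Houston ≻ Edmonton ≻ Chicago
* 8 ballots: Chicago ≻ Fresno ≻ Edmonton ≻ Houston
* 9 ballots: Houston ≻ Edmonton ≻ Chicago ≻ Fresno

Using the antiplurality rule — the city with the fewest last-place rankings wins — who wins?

Last-place votes: Chicago 13, Houston 8, Edmonton 1, Fresno 9.

Edmonton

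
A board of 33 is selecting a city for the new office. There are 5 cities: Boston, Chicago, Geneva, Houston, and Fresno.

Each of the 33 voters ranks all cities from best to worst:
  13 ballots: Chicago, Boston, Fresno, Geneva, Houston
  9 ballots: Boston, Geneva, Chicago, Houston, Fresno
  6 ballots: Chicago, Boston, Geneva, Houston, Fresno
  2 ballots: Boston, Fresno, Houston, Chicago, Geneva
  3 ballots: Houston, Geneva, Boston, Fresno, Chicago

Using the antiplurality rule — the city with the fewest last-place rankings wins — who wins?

Last-place votes: Boston 0, Chicago 3, Geneva 2, Houston 13, Fresno 15.

Boston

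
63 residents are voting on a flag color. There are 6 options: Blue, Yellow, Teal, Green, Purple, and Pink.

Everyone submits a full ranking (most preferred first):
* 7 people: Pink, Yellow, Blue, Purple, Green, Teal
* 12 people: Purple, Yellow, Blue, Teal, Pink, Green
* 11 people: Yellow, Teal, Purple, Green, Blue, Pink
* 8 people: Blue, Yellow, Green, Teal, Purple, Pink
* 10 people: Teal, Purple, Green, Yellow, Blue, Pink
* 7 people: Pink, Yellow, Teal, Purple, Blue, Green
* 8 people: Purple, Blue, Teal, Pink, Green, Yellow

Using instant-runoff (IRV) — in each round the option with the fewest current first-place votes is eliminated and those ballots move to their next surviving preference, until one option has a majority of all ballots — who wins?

Yellow

Round 1: Blue 8, Yellow 11, Teal 10, Green 0, Purple 20, Pink 14. Green eliminated.
Round 2: Blue 8, Yellow 11, Teal 10, Purple 20, Pink 14. Blue eliminated.
Round 3: Yellow 19, Teal 10, Purple 20, Pink 14. Teal eliminated.
Round 4: Yellow 19, Purple 30, Pink 14. Pink eliminated.
Round 5: Yellow 33, Purple 30. Yellow has a majority (≥32).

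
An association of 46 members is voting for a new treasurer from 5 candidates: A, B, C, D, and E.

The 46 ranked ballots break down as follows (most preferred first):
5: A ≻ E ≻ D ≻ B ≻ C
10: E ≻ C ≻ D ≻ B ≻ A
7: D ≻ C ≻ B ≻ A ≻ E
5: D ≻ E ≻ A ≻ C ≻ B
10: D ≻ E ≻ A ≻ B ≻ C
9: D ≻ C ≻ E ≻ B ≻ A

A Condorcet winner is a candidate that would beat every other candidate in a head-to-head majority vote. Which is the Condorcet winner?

D vs A: 41–5
D vs B: 46–0
D vs C: 36–10
D vs E: 31–15
D beats every other candidate.

D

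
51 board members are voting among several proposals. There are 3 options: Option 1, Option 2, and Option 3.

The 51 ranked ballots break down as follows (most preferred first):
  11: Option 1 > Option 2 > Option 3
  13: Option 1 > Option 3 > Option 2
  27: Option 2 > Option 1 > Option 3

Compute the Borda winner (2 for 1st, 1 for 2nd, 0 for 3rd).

Option 1

Option 1: 11×2 + 13×2 + 27×1 = 75
Option 2: 11×1 + 13×0 + 27×2 = 65
Option 3: 11×0 + 13×1 + 27×0 = 13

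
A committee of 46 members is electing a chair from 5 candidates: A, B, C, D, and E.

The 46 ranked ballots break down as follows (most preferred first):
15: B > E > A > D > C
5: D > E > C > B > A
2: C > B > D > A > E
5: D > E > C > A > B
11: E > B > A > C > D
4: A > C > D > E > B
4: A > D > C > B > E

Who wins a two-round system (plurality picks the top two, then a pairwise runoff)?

E

Round 1 first-place votes: A 8, B 15, C 2, D 10, E 11. B and E advance.
Runoff: B is ranked above E on 21 ballots, E above B on 25.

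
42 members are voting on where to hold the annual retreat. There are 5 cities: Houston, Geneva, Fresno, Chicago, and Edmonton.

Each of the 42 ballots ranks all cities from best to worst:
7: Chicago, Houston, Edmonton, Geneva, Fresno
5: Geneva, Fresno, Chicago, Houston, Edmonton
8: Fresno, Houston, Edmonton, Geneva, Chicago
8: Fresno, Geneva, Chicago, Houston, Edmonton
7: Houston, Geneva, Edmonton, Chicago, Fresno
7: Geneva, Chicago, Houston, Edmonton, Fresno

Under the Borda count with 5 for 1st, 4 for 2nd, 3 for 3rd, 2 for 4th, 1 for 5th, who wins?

Houston: 7×4 + 5×2 + 8×4 + 8×2 + 7×5 + 7×3 = 142
Geneva: 7×2 + 5×5 + 8×2 + 8×4 + 7×4 + 7×5 = 150
Fresno: 7×1 + 5×4 + 8×5 + 8×5 + 7×1 + 7×1 = 121
Chicago: 7×5 + 5×3 + 8×1 + 8×3 + 7×2 + 7×4 = 124
Edmonton: 7×3 + 5×1 + 8×3 + 8×1 + 7×3 + 7×2 = 93

Geneva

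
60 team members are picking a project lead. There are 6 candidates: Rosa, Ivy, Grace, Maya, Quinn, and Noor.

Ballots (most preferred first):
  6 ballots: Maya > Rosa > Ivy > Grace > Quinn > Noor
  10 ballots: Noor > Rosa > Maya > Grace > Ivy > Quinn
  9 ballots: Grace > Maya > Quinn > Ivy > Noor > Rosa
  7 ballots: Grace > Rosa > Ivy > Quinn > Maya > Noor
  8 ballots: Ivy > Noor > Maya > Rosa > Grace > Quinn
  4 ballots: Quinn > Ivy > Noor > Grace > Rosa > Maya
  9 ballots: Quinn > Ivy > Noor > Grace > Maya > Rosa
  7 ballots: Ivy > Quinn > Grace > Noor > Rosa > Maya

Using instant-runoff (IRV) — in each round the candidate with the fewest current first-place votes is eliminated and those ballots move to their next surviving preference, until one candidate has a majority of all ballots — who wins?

Ivy

Round 1: Rosa 0, Ivy 15, Grace 16, Maya 6, Quinn 13, Noor 10. Rosa eliminated.
Round 2: Ivy 15, Grace 16, Maya 6, Quinn 13, Noor 10. Maya eliminated.
Round 3: Ivy 21, Grace 16, Quinn 13, Noor 10. Noor eliminated.
Round 4: Ivy 21, Grace 26, Quinn 13. Quinn eliminated.
Round 5: Ivy 34, Grace 26. Ivy has a majority (≥31).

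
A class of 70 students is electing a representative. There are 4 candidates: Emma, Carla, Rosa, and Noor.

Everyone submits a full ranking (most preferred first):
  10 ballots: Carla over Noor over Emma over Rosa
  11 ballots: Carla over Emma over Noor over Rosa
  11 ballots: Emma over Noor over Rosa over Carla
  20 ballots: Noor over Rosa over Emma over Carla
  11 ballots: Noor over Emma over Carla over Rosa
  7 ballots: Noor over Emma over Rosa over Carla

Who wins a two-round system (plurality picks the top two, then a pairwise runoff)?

Noor

Round 1 first-place votes: Emma 11, Carla 21, Rosa 0, Noor 38. Noor and Carla advance.
Runoff: Noor is ranked above Carla on 49 ballots, Carla above Noor on 21.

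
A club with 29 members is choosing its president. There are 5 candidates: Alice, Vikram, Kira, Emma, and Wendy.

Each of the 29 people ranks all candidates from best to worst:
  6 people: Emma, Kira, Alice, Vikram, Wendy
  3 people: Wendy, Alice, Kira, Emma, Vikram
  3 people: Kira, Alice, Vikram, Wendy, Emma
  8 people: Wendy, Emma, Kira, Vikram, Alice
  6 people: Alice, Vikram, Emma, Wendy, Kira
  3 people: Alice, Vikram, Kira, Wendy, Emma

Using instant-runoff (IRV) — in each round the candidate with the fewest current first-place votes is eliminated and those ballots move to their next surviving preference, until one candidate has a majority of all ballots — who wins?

Round 1: Alice 9, Vikram 0, Kira 3, Emma 6, Wendy 11. Vikram eliminated.
Round 2: Alice 9, Kira 3, Emma 6, Wendy 11. Kira eliminated.
Round 3: Alice 12, Emma 6, Wendy 11. Emma eliminated.
Round 4: Alice 18, Wendy 11. Alice has a majority (≥15).

Alice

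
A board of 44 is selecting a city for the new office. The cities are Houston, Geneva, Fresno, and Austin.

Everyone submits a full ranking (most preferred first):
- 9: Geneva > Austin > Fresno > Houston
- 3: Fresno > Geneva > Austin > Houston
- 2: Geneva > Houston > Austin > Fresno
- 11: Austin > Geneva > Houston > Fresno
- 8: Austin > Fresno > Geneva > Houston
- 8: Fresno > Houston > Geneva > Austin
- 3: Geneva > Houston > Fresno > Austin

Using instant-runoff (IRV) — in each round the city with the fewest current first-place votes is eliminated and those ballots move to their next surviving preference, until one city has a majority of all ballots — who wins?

Geneva

Round 1: Houston 0, Geneva 14, Fresno 11, Austin 19. Houston eliminated.
Round 2: Geneva 14, Fresno 11, Austin 19. Fresno eliminated.
Round 3: Geneva 25, Austin 19. Geneva has a majority (≥23).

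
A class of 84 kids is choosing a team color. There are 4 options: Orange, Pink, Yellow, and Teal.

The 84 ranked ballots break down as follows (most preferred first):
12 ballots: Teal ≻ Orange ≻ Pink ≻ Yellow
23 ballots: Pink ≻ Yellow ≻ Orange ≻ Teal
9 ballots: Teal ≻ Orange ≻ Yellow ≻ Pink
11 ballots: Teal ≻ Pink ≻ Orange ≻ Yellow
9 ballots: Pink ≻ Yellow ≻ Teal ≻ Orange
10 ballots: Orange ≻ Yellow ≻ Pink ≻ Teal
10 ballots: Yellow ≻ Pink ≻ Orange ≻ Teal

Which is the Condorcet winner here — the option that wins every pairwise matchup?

Pink vs Orange: 53–31
Pink vs Yellow: 55–29
Pink vs Teal: 52–32
Pink beats every other option.

Pink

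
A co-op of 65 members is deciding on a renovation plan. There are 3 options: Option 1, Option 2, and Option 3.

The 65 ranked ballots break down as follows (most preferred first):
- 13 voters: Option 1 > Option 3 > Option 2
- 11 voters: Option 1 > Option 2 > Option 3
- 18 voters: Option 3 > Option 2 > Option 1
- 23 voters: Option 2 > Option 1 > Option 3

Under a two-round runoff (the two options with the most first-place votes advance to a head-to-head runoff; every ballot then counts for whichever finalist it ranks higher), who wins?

Option 2

Round 1 first-place votes: Option 1 24, Option 2 23, Option 3 18. Option 1 and Option 2 advance.
Runoff: Option 1 is ranked above Option 2 on 24 ballots, Option 2 above Option 1 on 41.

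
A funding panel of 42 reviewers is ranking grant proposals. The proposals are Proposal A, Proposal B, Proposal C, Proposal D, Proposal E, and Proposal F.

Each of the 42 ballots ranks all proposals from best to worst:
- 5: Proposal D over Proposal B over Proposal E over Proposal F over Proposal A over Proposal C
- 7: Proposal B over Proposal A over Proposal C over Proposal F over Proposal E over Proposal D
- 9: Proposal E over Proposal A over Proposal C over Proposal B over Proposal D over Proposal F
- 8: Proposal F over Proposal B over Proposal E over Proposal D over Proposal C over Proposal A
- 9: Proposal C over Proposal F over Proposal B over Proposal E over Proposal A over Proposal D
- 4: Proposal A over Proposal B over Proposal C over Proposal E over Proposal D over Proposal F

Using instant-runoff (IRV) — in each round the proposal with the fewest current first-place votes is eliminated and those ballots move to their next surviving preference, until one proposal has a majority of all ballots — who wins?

Proposal B

Round 1: Proposal A 4, Proposal B 7, Proposal C 9, Proposal D 5, Proposal E 9, Proposal F 8. Proposal A eliminated.
Round 2: Proposal B 11, Proposal C 9, Proposal D 5, Proposal E 9, Proposal F 8. Proposal D eliminated.
Round 3: Proposal B 16, Proposal C 9, Proposal E 9, Proposal F 8. Proposal F eliminated.
Round 4: Proposal B 24, Proposal C 9, Proposal E 9. Proposal B has a majority (≥22).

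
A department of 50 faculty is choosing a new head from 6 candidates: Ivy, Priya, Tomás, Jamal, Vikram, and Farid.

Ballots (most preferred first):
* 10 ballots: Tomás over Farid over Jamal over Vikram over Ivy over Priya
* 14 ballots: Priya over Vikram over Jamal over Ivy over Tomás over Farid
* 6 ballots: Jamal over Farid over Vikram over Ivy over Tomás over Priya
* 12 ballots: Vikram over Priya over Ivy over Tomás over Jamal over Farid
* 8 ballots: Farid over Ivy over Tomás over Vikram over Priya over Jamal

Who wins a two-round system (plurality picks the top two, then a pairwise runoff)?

Vikram

Round 1 first-place votes: Ivy 0, Priya 14, Tomás 10, Jamal 6, Vikram 12, Farid 8. Priya and Vikram advance.
Runoff: Priya is ranked above Vikram on 14 ballots, Vikram above Priya on 36.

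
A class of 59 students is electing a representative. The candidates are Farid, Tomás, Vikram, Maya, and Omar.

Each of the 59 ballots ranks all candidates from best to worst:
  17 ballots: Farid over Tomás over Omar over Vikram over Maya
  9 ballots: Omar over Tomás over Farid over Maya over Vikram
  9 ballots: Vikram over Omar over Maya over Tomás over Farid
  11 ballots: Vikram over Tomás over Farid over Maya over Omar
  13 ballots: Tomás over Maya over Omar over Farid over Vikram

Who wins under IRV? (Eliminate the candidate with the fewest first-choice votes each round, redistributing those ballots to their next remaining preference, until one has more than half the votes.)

Tomás

Round 1: Farid 17, Tomás 13, Vikram 20, Maya 0, Omar 9. Maya eliminated.
Round 2: Farid 17, Tomás 13, Vikram 20, Omar 9. Omar eliminated.
Round 3: Farid 17, Tomás 22, Vikram 20. Farid eliminated.
Round 4: Tomás 39, Vikram 20. Tomás has a majority (≥30).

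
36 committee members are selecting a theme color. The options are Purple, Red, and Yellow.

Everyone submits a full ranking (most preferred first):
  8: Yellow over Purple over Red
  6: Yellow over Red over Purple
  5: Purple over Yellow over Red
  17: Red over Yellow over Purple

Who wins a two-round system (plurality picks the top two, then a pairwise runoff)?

Round 1 first-place votes: Purple 5, Red 17, Yellow 14. Red and Yellow advance.
Runoff: Red is ranked above Yellow on 17 ballots, Yellow above Red on 19.

Yellow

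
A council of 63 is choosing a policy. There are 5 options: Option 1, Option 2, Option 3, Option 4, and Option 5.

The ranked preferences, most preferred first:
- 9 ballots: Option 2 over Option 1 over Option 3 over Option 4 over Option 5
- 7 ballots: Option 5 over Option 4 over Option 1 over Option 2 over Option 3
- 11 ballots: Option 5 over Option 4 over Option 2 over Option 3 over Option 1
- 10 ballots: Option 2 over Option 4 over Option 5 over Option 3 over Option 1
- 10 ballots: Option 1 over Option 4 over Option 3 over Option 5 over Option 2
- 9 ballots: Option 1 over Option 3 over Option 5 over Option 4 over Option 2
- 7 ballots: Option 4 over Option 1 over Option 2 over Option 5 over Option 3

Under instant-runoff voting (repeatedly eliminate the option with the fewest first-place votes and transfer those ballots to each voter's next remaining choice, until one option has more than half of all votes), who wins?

Option 1

Round 1: Option 1 19, Option 2 19, Option 3 0, Option 4 7, Option 5 18. Option 3 eliminated.
Round 2: Option 1 19, Option 2 19, Option 4 7, Option 5 18. Option 4 eliminated.
Round 3: Option 1 26, Option 2 19, Option 5 18. Option 5 eliminated.
Round 4: Option 1 33, Option 2 30. Option 1 has a majority (≥32).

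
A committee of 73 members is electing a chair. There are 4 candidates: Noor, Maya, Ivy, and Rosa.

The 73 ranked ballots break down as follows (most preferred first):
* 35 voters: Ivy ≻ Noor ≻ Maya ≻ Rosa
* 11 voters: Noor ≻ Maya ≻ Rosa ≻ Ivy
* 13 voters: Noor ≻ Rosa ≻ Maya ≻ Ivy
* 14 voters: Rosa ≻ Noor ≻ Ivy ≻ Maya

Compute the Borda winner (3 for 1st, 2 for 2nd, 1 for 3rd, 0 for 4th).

Noor

Noor: 35×2 + 11×3 + 13×3 + 14×2 = 170
Maya: 35×1 + 11×2 + 13×1 + 14×0 = 70
Ivy: 35×3 + 11×0 + 13×0 + 14×1 = 119
Rosa: 35×0 + 11×1 + 13×2 + 14×3 = 79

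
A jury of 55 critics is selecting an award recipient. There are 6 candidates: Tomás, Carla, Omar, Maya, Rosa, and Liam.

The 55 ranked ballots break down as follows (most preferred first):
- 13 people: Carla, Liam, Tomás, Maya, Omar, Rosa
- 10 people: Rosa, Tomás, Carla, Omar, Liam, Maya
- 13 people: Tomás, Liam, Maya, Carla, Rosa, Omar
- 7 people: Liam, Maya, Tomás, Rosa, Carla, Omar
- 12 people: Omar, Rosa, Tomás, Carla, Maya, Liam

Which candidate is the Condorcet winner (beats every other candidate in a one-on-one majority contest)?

Tomás

Tomás vs Carla: 42–13
Tomás vs Omar: 43–12
Tomás vs Maya: 48–7
Tomás vs Rosa: 33–22
Tomás vs Liam: 35–20
Tomás beats every other candidate.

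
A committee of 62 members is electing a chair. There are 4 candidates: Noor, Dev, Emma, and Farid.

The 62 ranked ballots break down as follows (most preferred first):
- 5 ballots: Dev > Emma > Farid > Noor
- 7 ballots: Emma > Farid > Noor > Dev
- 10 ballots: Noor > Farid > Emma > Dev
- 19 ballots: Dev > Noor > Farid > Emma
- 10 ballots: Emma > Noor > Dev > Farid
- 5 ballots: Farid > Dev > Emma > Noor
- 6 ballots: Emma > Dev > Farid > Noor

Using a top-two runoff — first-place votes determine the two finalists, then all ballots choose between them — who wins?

Round 1 first-place votes: Noor 10, Dev 24, Emma 23, Farid 5. Dev and Emma advance.
Runoff: Dev is ranked above Emma on 29 ballots, Emma above Dev on 33.

Emma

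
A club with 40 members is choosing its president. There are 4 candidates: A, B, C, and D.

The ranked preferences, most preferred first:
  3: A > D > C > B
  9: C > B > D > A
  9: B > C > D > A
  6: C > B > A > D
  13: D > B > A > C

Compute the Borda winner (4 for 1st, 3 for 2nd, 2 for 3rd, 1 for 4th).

B

A: 3×4 + 9×1 + 9×1 + 6×2 + 13×2 = 68
B: 3×1 + 9×3 + 9×4 + 6×3 + 13×3 = 123
C: 3×2 + 9×4 + 9×3 + 6×4 + 13×1 = 106
D: 3×3 + 9×2 + 9×2 + 6×1 + 13×4 = 103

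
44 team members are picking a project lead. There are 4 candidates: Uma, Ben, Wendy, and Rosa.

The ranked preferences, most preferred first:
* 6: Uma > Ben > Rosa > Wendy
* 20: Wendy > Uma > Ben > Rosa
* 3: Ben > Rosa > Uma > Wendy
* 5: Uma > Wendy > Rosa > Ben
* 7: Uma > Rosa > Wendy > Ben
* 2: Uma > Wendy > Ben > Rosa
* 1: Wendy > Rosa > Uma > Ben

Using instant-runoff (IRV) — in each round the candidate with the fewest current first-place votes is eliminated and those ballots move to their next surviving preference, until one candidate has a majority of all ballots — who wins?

Round 1: Uma 20, Ben 3, Wendy 21, Rosa 0. Rosa eliminated.
Round 2: Uma 20, Ben 3, Wendy 21. Ben eliminated.
Round 3: Uma 23, Wendy 21. Uma has a majority (≥23).

Uma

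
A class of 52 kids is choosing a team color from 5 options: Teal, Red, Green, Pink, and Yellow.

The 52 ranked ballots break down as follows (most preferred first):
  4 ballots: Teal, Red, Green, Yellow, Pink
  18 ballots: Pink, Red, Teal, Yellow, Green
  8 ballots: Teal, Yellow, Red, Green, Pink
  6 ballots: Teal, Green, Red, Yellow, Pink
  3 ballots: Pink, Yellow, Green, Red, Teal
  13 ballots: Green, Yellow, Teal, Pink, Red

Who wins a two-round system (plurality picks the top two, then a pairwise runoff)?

Round 1 first-place votes: Teal 18, Red 0, Green 13, Pink 21, Yellow 0. Pink and Teal advance.
Runoff: Pink is ranked above Teal on 21 ballots, Teal above Pink on 31.

Teal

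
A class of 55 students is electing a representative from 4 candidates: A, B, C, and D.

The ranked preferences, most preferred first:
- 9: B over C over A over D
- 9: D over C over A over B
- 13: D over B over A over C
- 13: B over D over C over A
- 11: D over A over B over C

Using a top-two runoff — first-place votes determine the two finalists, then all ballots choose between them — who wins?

D

Round 1 first-place votes: A 0, B 22, C 0, D 33. D and B advance.
Runoff: D is ranked above B on 33 ballots, B above D on 22.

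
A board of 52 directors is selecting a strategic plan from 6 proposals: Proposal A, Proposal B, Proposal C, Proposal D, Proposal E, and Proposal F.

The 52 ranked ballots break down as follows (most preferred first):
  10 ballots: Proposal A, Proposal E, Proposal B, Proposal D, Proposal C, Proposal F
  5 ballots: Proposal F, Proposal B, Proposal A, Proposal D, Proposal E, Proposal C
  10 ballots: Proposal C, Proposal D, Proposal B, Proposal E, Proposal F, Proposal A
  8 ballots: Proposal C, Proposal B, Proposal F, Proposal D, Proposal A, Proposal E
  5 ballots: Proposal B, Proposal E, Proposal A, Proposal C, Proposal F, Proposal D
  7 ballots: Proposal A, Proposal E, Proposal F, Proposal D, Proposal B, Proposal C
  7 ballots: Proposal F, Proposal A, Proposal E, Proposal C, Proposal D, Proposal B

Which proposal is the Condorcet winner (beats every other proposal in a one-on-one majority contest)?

Proposal B vs Proposal A: 28–24
Proposal B vs Proposal C: 27–25
Proposal B vs Proposal D: 28–24
Proposal B vs Proposal E: 28–24
Proposal B vs Proposal F: 33–19
Proposal B beats every other proposal.

Proposal B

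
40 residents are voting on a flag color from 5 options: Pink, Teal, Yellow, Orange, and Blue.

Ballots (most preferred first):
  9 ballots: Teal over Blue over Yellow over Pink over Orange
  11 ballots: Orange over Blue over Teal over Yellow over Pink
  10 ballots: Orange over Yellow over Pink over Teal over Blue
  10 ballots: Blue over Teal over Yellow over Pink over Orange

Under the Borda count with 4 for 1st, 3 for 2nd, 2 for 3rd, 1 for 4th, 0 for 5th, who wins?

Blue

Pink: 9×1 + 11×0 + 10×2 + 10×1 = 39
Teal: 9×4 + 11×2 + 10×1 + 10×3 = 98
Yellow: 9×2 + 11×1 + 10×3 + 10×2 = 79
Orange: 9×0 + 11×4 + 10×4 + 10×0 = 84
Blue: 9×3 + 11×3 + 10×0 + 10×4 = 100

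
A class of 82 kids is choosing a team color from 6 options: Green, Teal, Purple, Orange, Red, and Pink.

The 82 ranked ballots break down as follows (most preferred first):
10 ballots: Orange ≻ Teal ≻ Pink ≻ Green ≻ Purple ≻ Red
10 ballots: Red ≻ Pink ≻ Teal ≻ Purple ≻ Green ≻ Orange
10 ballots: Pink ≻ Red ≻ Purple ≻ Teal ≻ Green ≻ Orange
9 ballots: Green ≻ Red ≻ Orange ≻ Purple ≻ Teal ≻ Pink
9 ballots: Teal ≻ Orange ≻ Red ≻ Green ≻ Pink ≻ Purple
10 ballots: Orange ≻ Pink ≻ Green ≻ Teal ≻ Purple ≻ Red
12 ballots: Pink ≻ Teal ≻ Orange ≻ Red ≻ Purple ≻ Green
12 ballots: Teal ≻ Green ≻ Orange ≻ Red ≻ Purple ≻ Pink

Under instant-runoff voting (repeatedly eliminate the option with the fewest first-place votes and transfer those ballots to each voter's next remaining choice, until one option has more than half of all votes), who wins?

Orange

Round 1: Green 9, Teal 21, Purple 0, Orange 20, Red 10, Pink 22. Purple eliminated.
Round 2: Green 9, Teal 21, Orange 20, Red 10, Pink 22. Green eliminated.
Round 3: Teal 21, Orange 20, Red 19, Pink 22. Red eliminated.
Round 4: Teal 21, Orange 29, Pink 32. Teal eliminated.
Round 5: Orange 50, Pink 32. Orange has a majority (≥42).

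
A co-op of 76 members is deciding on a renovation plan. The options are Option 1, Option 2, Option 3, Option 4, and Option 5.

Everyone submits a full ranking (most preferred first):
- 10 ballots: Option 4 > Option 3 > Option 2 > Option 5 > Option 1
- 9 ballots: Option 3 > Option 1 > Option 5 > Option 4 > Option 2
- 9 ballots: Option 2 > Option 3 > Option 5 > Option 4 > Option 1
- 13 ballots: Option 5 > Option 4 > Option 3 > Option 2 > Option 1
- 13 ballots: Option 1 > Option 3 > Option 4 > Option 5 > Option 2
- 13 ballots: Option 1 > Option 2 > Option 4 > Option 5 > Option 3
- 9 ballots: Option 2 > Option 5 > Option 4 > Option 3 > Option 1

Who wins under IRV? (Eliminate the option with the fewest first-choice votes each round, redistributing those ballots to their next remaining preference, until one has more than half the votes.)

Round 1: Option 1 26, Option 2 18, Option 3 9, Option 4 10, Option 5 13. Option 3 eliminated.
Round 2: Option 1 35, Option 2 18, Option 4 10, Option 5 13. Option 4 eliminated.
Round 3: Option 1 35, Option 2 28, Option 5 13. Option 5 eliminated.
Round 4: Option 1 35, Option 2 41. Option 2 has a majority (≥39).

Option 2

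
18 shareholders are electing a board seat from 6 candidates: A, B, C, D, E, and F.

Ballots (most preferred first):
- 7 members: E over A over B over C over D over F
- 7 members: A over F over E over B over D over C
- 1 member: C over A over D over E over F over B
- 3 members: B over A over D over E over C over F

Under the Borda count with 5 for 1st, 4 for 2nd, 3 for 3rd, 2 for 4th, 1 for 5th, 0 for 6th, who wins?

A: 7×4 + 7×5 + 1×4 + 3×4 = 79
B: 7×3 + 7×2 + 1×0 + 3×5 = 50
C: 7×2 + 7×0 + 1×5 + 3×1 = 22
D: 7×1 + 7×1 + 1×3 + 3×3 = 26
E: 7×5 + 7×3 + 1×2 + 3×2 = 64
F: 7×0 + 7×4 + 1×1 + 3×0 = 29

A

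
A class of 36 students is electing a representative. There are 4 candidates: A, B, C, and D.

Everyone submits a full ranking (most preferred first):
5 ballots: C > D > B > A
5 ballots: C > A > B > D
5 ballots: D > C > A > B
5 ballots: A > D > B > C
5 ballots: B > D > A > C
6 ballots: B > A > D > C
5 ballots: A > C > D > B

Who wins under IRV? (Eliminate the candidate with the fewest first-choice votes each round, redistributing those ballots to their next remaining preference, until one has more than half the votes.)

C

Round 1: A 10, B 11, C 10, D 5. D eliminated.
Round 2: A 10, B 11, C 15. A eliminated.
Round 3: B 16, C 20. C has a majority (≥19).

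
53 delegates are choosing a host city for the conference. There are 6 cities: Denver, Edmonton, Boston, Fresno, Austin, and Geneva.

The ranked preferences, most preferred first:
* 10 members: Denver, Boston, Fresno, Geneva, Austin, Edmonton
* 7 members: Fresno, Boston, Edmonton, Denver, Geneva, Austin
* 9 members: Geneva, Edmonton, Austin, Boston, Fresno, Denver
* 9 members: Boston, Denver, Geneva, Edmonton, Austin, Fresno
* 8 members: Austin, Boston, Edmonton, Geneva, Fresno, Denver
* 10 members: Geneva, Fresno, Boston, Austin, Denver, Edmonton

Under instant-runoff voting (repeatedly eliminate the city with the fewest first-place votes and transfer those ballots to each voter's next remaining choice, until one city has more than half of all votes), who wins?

Round 1: Denver 10, Edmonton 0, Boston 9, Fresno 7, Austin 8, Geneva 19. Edmonton eliminated.
Round 2: Denver 10, Boston 9, Fresno 7, Austin 8, Geneva 19. Fresno eliminated.
Round 3: Denver 10, Boston 16, Austin 8, Geneva 19. Austin eliminated.
Round 4: Denver 10, Boston 24, Geneva 19. Denver eliminated.
Round 5: Boston 34, Geneva 19. Boston has a majority (≥27).

Boston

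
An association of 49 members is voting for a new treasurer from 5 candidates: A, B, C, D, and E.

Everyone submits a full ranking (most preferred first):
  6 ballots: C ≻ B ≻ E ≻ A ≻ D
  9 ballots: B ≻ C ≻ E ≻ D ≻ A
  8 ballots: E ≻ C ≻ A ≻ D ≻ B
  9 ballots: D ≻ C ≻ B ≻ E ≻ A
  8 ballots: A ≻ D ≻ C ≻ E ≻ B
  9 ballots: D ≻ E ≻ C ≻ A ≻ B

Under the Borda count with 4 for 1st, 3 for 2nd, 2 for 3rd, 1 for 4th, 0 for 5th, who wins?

C

A: 6×1 + 9×0 + 8×2 + 9×0 + 8×4 + 9×1 = 63
B: 6×3 + 9×4 + 8×0 + 9×2 + 8×0 + 9×0 = 72
C: 6×4 + 9×3 + 8×3 + 9×3 + 8×2 + 9×2 = 136
D: 6×0 + 9×1 + 8×1 + 9×4 + 8×3 + 9×4 = 113
E: 6×2 + 9×2 + 8×4 + 9×1 + 8×1 + 9×3 = 106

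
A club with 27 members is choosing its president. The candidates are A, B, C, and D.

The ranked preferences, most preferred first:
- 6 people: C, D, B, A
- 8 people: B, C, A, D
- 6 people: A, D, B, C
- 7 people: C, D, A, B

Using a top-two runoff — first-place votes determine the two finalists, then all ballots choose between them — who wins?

Round 1 first-place votes: A 6, B 8, C 13, D 0. C and B advance.
Runoff: C is ranked above B on 13 ballots, B above C on 14.

B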